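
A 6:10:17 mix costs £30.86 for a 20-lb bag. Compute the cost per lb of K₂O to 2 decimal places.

K₂O in bag = 20 × 17% = 3.4 lb.
Cost per lb K₂O = £30.86 / 3.4 = £9.0765.

£9.08 per lb K₂O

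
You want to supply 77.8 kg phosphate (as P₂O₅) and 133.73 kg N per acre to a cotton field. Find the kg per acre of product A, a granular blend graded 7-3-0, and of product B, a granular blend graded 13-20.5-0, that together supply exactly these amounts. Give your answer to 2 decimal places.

Let a = kg of product A, b = kg of product B (per acre).
P₂O₅: 0.03·a + 0.205·b = 77.8
N: 0.07·a + 0.13·b = 133.73
Eliminate b: (row1) − 0.205/0.13·(row2) → -0.0803846·a = -133.082, so a = 1655.5646.
Then b = (133.73 − 0.07·1655.5646) / 0.13 = 137.234.

1655.56 kg product A, 137.23 kg product B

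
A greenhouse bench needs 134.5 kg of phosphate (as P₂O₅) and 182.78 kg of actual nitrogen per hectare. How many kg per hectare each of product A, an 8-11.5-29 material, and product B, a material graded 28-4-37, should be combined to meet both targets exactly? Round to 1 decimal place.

1046.5 kg product A, 353.8 kg product B

Per-hectare balance (a = product A, b = product B):
P₂O₅: 0.115·a + 0.04·b = 134.5
N: 0.08·a + 0.28·b = 182.78
Solving simultaneously: a = 1046.51, b = 353.783.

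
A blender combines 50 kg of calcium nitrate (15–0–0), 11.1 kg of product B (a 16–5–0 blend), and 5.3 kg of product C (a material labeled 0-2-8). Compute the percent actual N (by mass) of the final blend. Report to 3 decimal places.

Total mass = 50 + 11.1 + 5.3 = 66.4 kg.
N mass = 15%×50 + 16%×11.1 + 0%×5.3 = 9.276 kg.
% N = 9.276 / 66.4 = 13.9699%.

13.970% N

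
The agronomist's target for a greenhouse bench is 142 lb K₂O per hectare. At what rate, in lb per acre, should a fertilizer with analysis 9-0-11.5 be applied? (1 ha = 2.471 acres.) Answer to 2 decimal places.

Product per hectare = 142 / 11.5% = 1234.78 lb.
Convert to per acre: 1234.78 × 0.404694 = 499.7097 lb.

499.71 lb of product per acre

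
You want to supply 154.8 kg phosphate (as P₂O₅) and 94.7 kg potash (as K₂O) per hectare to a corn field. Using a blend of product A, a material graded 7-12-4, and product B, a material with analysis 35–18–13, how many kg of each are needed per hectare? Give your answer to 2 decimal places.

366.43 kg product A, 615.71 kg product B

Let a = kg of product A, b = kg of product B (per hectare).
P₂O₅: 0.12·a + 0.18·b = 154.8
K₂O: 0.04·a + 0.13·b = 94.7
Eliminate a: (row1) − 0.12/0.04·(row2) → -0.21·b = -129.3, so b = 615.714.
Back-substitute: a = (154.8 − 0.18·615.714) / 0.12 = 366.429.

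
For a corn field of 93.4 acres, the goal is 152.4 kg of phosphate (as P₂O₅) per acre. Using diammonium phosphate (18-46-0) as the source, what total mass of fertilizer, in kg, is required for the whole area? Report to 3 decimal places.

Product per acre = 152.4 / 46% = 331.304 kg.
Total product = 331.304 × 93.4 = 30943.8261 kg.

30943.826 kg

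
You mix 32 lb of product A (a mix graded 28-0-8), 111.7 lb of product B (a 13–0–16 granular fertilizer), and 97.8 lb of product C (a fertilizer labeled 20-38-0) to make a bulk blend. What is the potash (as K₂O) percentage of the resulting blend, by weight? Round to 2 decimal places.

Total mass = 32 + 111.7 + 97.8 = 241.5 lb.
K₂O mass = 8%×32 + 16%×111.7 + 0%×97.8 = 20.432 lb.
% K₂O = 20.432 / 241.5 = 8.46046%.

8.46% K₂O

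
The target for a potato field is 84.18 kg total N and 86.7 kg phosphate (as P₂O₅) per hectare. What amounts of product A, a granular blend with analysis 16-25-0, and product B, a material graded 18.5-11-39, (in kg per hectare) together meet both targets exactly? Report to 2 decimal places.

Let a = kg of product A, b = kg of product B (per hectare).
N: 0.16·a + 0.185·b = 84.18
P₂O₅: 0.25·a + 0.11·b = 86.7
Solving simultaneously: a = 236.639, b = 250.366.

236.64 kg product A, 250.37 kg product B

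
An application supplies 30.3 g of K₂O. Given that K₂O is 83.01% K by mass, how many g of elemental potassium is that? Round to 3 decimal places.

K = 30.3 × 0.8301 = 25.15203 g.

25.152 g K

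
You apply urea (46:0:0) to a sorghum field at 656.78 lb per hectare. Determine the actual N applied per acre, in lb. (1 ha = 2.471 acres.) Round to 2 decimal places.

nitrogen per hectare = 656.78 × 46% = 302.119 lb.
Convert to per acre: 302.119 × 0.404694 = 122.266 lb.

122.27 lb N per acre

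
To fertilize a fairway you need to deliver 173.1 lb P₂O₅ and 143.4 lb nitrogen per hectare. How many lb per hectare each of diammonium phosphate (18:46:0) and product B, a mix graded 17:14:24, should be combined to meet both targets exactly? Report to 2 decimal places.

176.43 lb diammonium phosphate, 656.72 lb product B

Let a = lb of diammonium phosphate, b = lb of product B (per hectare).
P₂O₅: 0.46·a + 0.14·b = 173.1
N: 0.18·a + 0.17·b = 143.4
Solving simultaneously: a = 176.434, b = 656.717.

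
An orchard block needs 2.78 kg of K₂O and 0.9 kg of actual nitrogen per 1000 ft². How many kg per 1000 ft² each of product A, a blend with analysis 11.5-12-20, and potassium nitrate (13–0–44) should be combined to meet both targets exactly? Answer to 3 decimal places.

1.407 kg product A, 5.679 kg potassium nitrate

With a, b = kg per 1000 ft² of product A and potassium nitrate:
K₂O: 0.2·a + 0.44·b = 2.78
N: 0.115·a + 0.13·b = 0.9
From row1: a = (2.78 − 0.44·b) / 0.2.
Into row2: 0.115·(2.78 − 0.44·b)/0.2 + 0.13·b = 0.9 → b = 5.67886, a = 1.4065.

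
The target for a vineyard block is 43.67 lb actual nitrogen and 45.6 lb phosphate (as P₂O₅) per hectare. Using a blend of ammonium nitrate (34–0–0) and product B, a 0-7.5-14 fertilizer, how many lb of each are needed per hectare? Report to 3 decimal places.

128.441 lb ammonium nitrate, 608.000 lb product B

Let a = lb of ammonium nitrate, b = lb of product B (per hectare).
N: 0.34·a + 0·b = 43.67
P₂O₅: 0·a + 0.075·b = 45.6
Solving simultaneously: a = 128.4412, b = 608.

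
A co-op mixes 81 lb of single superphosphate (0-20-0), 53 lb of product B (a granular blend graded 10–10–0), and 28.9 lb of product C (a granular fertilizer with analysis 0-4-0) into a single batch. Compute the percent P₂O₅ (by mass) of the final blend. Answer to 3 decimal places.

Total mass = 81 + 53 + 28.9 = 162.9 lb.
P₂O₅ mass = 20%×81 + 10%×53 + 4%×28.9 = 22.656 lb.
% P₂O₅ = 22.656 / 162.9 = 13.9079%.

13.908% P₂O₅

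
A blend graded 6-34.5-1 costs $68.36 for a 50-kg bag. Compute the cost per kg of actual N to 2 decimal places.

N in bag = 50 × 6% = 3 kg.
Cost per kg N = $68.36 / 3 = $22.7867.

$22.79 per kg N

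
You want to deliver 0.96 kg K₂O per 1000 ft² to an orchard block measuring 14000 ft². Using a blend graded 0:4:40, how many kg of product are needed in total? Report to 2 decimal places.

Product per 1000 ft² = 0.96 / 40% = 2.4 kg.
Total product = 2.4 × 14000 / 1000 = 33.6 kg.

33.60 kg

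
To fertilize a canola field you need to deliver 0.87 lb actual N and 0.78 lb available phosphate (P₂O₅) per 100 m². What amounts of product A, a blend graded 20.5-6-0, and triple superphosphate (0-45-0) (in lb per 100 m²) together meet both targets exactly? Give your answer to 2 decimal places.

With a, b = lb per 100 m² of product A and triple superphosphate:
N: 0.205·a + 0·b = 0.87
P₂O₅: 0.06·a + 0.45·b = 0.78
Solving simultaneously: a = 4.2439, b = 1.16748.

4.24 lb product A, 1.17 lb triple superphosphate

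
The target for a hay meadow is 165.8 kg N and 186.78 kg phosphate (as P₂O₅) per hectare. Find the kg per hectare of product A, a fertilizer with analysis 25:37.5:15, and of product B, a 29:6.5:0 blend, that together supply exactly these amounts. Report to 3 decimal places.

469.072 kg product A, 167.351 kg product B

Per-hectare balance (a = product A, b = product B):
N: 0.25·a + 0.29·b = 165.8
P₂O₅: 0.375·a + 0.065·b = 186.78
From row1: a = (165.8 − 0.29·b) / 0.25.
Into row2: 0.375·(165.8 − 0.29·b)/0.25 + 0.065·b = 186.78 → b = 167.3514, a = 469.0724.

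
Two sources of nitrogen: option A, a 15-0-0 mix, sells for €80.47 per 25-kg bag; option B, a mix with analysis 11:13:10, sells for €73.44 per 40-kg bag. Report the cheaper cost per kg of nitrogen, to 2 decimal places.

€16.69 per kg N (option B)

option A: N per bag = 25 × 15% = 3.75 kg; cost = 80.47 / 3.75 = €21.4587/kg N.
option B: N per bag = 40 × 11% = 4.4 kg; cost = 73.44 / 4.4 = €16.6909/kg N.
option B is cheaper.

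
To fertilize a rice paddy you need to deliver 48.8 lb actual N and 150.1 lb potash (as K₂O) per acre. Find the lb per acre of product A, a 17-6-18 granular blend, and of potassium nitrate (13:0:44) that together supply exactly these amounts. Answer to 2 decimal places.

38.11 lb product A, 325.54 lb potassium nitrate

Let a = lb of product A, b = lb of potassium nitrate (per acre).
N: 0.17·a + 0.13·b = 48.8
K₂O: 0.18·a + 0.44·b = 150.1
From row1: a = (48.8 − 0.13·b) / 0.17.
Into row2: 0.18·(48.8 − 0.13·b)/0.17 + 0.44·b = 150.1 → b = 325.5447, a = 38.1128.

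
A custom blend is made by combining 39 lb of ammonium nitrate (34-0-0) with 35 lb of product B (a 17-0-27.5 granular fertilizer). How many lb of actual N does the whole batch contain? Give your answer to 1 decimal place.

19.2 lb N

N mass = 34%×39 + 17%×35 = 19.21 lb.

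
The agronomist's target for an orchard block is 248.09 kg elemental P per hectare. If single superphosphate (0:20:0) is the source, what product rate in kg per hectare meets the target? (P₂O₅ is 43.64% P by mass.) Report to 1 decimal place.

As P₂O₅: 248.09 / 0.4364 = 568.492 kg per hectare.
Product per hectare = 568.492 / 20% = 2842.46 kg.

2842.5 kg of product per hectare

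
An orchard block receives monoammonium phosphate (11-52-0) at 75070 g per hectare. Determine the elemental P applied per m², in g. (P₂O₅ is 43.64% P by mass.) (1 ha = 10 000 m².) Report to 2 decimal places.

P₂O₅ per hectare = 75070 × 52% = 39036.4 g.
Elemental P = 39036.4 × 0.4364 = 17035.5 g per hectare.
Convert to per m²: 17035.5 × 0.0001 = 1.70355 g.

1.70 g P per sq m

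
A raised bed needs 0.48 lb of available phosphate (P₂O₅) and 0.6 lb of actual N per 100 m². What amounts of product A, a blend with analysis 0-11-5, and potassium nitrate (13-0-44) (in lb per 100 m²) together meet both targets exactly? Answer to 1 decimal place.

With a, b = lb per 100 m² of product A and potassium nitrate:
P₂O₅: 0.11·a + 0·b = 0.48
N: 0·a + 0.13·b = 0.6
Solving simultaneously: a = 4.36364, b = 4.61538.

4.4 lb product A, 4.6 lb potassium nitrate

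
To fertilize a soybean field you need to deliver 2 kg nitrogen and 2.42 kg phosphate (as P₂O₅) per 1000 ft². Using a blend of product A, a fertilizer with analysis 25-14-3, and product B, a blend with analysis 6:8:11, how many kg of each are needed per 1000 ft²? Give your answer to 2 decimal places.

Per-1000 ft² balance (a = product A, b = product B):
N: 0.25·a + 0.06·b = 2
P₂O₅: 0.14·a + 0.08·b = 2.42
Eliminate b: (row1) − 0.06/0.08·(row2) → 0.145·a = 0.185, so a = 1.27586.
Then b = (2.42 − 0.14·1.27586) / 0.08 = 28.0172.

1.28 kg product A, 28.02 kg product B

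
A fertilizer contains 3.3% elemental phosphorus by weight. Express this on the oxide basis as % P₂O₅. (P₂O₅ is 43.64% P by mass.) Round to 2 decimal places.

7.56% P₂O₅

%P₂O₅ = 3.3 / 0.4364 = 7.56187%.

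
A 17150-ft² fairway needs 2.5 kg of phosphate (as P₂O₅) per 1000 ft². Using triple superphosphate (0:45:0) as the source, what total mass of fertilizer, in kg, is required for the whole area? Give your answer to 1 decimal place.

Product per 1000 ft² = 2.5 / 45% = 5.55556 kg.
Total product = 5.55556 × 17150 / 1000 = 95.2778 kg.

95.3 kg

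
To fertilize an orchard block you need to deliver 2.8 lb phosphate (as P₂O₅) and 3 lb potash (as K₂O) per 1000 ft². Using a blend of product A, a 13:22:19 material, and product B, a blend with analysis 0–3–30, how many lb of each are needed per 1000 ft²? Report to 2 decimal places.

With a, b = lb per 1000 ft² of product A and product B:
P₂O₅: 0.22·a + 0.03·b = 2.8
K₂O: 0.19·a + 0.3·b = 3
Eliminate a: (row1) − 0.22/0.19·(row2) → -0.317368·b = -0.673684, so b = 2.12272.
Back-substitute: a = (2.8 − 0.03·2.12272) / 0.22 = 12.4378.

12.44 lb product A, 2.12 lb product B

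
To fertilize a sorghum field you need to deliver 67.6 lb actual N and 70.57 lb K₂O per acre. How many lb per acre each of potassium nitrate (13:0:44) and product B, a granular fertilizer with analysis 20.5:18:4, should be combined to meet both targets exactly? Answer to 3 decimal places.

Per-acre balance (a = potassium nitrate, b = product B):
N: 0.13·a + 0.205·b = 67.6
K₂O: 0.44·a + 0.04·b = 70.57
Eliminate b: (row1) − 0.205/0.04·(row2) → -2.125·a = -294.071, so a = 138.38647.
Then b = (70.57 − 0.44·138.38647) / 0.04 = 241.9988.

138.386 lb potassium nitrate, 241.999 lb product B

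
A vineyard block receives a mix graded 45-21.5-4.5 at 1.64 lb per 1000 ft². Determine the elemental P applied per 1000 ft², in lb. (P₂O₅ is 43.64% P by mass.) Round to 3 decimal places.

0.154 lb P per thousand sq ft

P₂O₅ per 1000 ft² = 1.64 × 21.5% = 0.3526 lb.
Elemental P = 0.3526 × 0.4364 = 0.153875 lb per 1000 ft².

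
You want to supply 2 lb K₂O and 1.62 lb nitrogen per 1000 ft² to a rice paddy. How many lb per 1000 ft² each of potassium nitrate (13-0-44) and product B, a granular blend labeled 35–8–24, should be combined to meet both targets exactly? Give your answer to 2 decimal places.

2.53 lb potassium nitrate, 3.69 lb product B

Let a = lb of potassium nitrate, b = lb of product B (per 1000 ft²).
K₂O: 0.44·a + 0.24·b = 2
N: 0.13·a + 0.35·b = 1.62
Eliminate a: (row1) − 0.44/0.13·(row2) → -0.944615·b = -3.48308, so b = 3.6873.
Back-substitute: a = (2 − 0.24·3.6873) / 0.44 = 2.5342.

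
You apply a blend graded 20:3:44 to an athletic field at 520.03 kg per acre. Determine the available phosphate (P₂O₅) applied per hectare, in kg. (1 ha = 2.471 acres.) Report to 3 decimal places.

38.550 kg P₂O₅ per hectare

P₂O₅ per acre = 520.03 × 3% = 15.6009 kg.
Convert to per hectare: 15.6009 × 2.471 = 38.5498 kg.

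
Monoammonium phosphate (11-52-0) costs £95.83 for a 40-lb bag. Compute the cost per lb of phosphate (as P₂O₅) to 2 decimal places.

£4.61 per lb P₂O₅

P₂O₅ in bag = 40 × 52% = 20.8 lb.
Cost per lb P₂O₅ = £95.83 / 20.8 = £4.6072.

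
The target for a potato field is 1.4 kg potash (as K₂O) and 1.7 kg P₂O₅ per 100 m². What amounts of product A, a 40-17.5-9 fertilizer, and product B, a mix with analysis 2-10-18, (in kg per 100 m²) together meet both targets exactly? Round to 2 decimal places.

7.38 kg product A, 4.09 kg product B

With a, b = kg per 100 m² of product A and product B:
K₂O: 0.09·a + 0.18·b = 1.4
P₂O₅: 0.175·a + 0.1·b = 1.7
Eliminate a: (row1) − 0.09/0.175·(row2) → 0.128571·b = 0.525714, so b = 4.08889.
Back-substitute: a = (1.4 − 0.18·4.08889) / 0.09 = 7.37778.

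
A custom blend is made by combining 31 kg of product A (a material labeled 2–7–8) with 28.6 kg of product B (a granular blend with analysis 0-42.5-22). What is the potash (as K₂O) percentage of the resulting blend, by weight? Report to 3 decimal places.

Total mass = 31 + 28.6 = 59.6 kg.
K₂O mass = 8%×31 + 22%×28.6 = 8.772 kg.
% K₂O = 8.772 / 59.6 = 14.7181%.

14.718% K₂O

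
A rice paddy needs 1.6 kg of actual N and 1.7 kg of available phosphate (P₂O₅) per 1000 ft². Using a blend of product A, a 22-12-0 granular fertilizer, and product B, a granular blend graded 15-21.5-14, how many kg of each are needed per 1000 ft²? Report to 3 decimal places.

3.038 kg product A, 6.212 kg product B

Let a = kg of product A, b = kg of product B (per 1000 ft²).
N: 0.22·a + 0.15·b = 1.6
P₂O₅: 0.12·a + 0.215·b = 1.7
Eliminate b: (row1) − 0.15/0.215·(row2) → 0.136279·a = 0.413953, so a = 3.03754.
Then b = (1.7 − 0.12·3.03754) / 0.215 = 6.2116.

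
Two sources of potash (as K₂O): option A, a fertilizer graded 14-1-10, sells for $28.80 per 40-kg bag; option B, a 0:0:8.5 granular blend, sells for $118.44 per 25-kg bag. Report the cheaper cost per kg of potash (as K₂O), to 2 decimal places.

option A: K₂O per bag = 40 × 10% = 4 kg; cost = 28.80 / 4 = $7.2000/kg K₂O.
option B: K₂O per bag = 25 × 8.5% = 2.125 kg; cost = 118.44 / 2.125 = $55.7365/kg K₂O.
option A is cheaper.

$7.20 per kg K₂O (option A)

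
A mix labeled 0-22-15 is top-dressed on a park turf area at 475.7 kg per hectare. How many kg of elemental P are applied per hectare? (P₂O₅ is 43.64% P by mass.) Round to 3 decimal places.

45.671 kg P per hectare

P₂O₅ per hectare = 475.7 × 22% = 104.654 kg.
Elemental P = 104.654 × 0.4364 = 45.67101 kg per hectare.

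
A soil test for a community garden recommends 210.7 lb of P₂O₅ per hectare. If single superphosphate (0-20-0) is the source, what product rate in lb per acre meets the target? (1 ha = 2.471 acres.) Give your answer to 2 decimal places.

Product per hectare = 210.7 / 20% = 1053.5 lb.
Convert to per acre: 1053.5 × 0.404694 = 426.346 lb.

426.35 lb of product per acre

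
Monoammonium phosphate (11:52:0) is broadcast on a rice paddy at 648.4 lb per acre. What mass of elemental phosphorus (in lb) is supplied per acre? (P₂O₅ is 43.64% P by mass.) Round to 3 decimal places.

P₂O₅ per acre = 648.4 × 52% = 337.168 lb.
Elemental P = 337.168 × 0.4364 = 147.1401 lb per acre.

147.140 lb P per acre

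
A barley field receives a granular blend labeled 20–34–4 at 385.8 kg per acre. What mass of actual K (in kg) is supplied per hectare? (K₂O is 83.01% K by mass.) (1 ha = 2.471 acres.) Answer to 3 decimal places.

K₂O per acre = 385.8 × 4% = 15.432 kg.
Elemental K = 15.432 × 0.8301 = 12.8101 kg per acre.
Convert to per hectare: 12.8101 × 2.471 = 31.6538 kg.

31.654 kg K per hectare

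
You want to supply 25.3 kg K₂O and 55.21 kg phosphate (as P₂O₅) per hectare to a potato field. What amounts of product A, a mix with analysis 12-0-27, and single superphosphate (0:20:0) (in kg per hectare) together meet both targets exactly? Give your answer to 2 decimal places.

Let a = kg of product A, b = kg of single superphosphate (per hectare).
K₂O: 0.27·a + 0·b = 25.3
P₂O₅: 0·a + 0.2·b = 55.21
Solving simultaneously: a = 93.7037, b = 276.05.

93.70 kg product A, 276.05 kg single superphosphate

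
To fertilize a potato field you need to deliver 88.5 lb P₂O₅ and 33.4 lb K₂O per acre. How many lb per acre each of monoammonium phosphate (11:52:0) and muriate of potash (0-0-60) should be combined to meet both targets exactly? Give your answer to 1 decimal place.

Per-acre balance (a = monoammonium phosphate, b = muriate of potash):
P₂O₅: 0.52·a + 0·b = 88.5
K₂O: 0·a + 0.6·b = 33.4
Solving simultaneously: a = 170.192, b = 55.6667.

170.2 lb monoammonium phosphate, 55.7 lb muriate of potash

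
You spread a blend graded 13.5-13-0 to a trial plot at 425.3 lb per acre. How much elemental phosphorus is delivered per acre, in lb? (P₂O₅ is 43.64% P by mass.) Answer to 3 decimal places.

24.128 lb P per acre

P₂O₅ per acre = 425.3 × 13% = 55.289 lb.
Elemental P = 55.289 × 0.4364 = 24.1281 lb per acre.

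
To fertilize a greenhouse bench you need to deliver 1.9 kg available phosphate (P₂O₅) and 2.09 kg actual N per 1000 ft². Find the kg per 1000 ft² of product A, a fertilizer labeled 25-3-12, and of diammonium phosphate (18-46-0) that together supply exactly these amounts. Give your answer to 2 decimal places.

5.65 kg product A, 3.76 kg diammonium phosphate

With a, b = kg per 1000 ft² of product A and diammonium phosphate:
P₂O₅: 0.03·a + 0.46·b = 1.9
N: 0.25·a + 0.18·b = 2.09
From row1: a = (1.9 − 0.46·b) / 0.03.
Into row2: 0.25·(1.9 − 0.46·b)/0.03 + 0.18·b = 2.09 → b = 3.76186, a = 5.65146.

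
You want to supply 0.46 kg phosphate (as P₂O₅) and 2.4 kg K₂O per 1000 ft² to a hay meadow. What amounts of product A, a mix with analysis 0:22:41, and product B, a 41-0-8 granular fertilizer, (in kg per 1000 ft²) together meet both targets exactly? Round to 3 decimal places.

Let a = kg of product A, b = kg of product B (per 1000 ft²).
P₂O₅: 0.22·a + 0·b = 0.46
K₂O: 0.41·a + 0.08·b = 2.4
Eliminate a: (row1) − 0.22/0.41·(row2) → -0.0429268·b = -0.827805, so b = 19.2841.
Back-substitute: a = (0.46 − 0·19.2841) / 0.22 = 2.09091.

2.091 kg product A, 19.284 kg product B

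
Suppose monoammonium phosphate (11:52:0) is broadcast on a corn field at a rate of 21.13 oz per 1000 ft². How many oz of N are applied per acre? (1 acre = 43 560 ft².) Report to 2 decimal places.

101.25 oz N per acre

nitrogen per 1000 ft² = 21.13 × 11% = 2.3243 oz.
Convert to per acre: 2.3243 × 43.56 = 101.247 oz.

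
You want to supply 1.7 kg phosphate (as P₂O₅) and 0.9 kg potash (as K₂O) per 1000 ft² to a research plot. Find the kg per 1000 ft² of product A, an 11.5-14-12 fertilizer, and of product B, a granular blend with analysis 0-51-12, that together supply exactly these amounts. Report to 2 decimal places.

5.74 kg product A, 1.76 kg product B

Per-1000 ft² balance (a = product A, b = product B):
P₂O₅: 0.14·a + 0.51·b = 1.7
K₂O: 0.12·a + 0.12·b = 0.9
From row1: a = (1.7 − 0.51·b) / 0.14.
Into row2: 0.12·(1.7 − 0.51·b)/0.14 + 0.12·b = 0.9 → b = 1.75676, a = 5.74324.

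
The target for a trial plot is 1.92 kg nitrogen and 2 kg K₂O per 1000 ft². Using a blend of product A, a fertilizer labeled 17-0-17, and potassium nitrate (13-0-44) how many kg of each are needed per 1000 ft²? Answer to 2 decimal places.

With a, b = kg per 1000 ft² of product A and potassium nitrate:
N: 0.17·a + 0.13·b = 1.92
K₂O: 0.17·a + 0.44·b = 2
Eliminate b: (row1) − 0.13/0.44·(row2) → 0.119773·a = 1.32909, so a = 11.0968.
Then b = (2 − 0.17·11.0968) / 0.44 = 0.258065.

11.10 kg product A, 0.26 kg potassium nitrate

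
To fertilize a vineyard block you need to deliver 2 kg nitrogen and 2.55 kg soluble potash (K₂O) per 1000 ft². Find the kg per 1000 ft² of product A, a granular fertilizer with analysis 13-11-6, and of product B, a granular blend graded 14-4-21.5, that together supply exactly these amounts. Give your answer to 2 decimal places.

With a, b = kg per 1000 ft² of product A and product B:
N: 0.13·a + 0.14·b = 2
K₂O: 0.06·a + 0.215·b = 2.55
Solving simultaneously: a = 3.73402, b = 10.8184.

3.73 kg product A, 10.82 kg product B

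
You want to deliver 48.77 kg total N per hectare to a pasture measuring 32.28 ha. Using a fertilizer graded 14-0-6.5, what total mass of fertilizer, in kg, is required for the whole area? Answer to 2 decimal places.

11244.97 kg

Product per hectare = 48.77 / 14% = 348.357 kg.
Total product = 348.357 × 32.28 = 11244.969 kg.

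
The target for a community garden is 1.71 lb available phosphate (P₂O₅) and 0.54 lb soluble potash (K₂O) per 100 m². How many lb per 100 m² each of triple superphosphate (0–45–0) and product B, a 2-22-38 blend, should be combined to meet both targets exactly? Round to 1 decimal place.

3.1 lb triple superphosphate, 1.4 lb product B

With a, b = lb per 100 m² of triple superphosphate and product B:
P₂O₅: 0.45·a + 0.22·b = 1.71
K₂O: 0·a + 0.38·b = 0.54
Solving simultaneously: a = 3.10526, b = 1.42105.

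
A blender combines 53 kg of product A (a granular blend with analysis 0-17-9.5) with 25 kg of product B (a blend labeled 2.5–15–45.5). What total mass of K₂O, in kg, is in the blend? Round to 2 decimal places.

16.41 kg K₂O

K₂O mass = 9.5%×53 + 45.5%×25 = 16.41 kg.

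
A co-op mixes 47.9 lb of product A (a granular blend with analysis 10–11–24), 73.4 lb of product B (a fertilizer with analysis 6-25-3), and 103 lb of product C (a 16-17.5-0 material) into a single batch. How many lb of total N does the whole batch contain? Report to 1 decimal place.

25.7 lb N

N mass = 10%×47.9 + 6%×73.4 + 16%×103 = 25.674 lb.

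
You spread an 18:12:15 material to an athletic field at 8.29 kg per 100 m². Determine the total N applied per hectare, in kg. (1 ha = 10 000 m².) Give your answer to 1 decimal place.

149.2 kg N per hectare

nitrogen per 100 m² = 8.29 × 18% = 1.4922 kg.
Convert to per hectare: 1.4922 × 100 = 149.22 kg.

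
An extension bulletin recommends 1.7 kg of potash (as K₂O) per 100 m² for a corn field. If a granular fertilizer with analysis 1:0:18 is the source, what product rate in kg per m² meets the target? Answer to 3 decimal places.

0.094 kg of product per sq m

Product per 100 m² = 1.7 / 18% = 9.44444 kg.
Convert to per m²: 9.44444 × 0.01 = 0.0944444 kg.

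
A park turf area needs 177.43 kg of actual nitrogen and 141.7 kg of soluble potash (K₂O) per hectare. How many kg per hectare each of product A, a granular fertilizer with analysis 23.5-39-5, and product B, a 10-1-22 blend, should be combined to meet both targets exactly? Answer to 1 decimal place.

With a, b = kg per hectare of product A and product B:
N: 0.235·a + 0.1·b = 177.43
K₂O: 0.05·a + 0.22·b = 141.7
Solving simultaneously: a = 532.433, b = 523.084.

532.4 kg product A, 523.1 kg product B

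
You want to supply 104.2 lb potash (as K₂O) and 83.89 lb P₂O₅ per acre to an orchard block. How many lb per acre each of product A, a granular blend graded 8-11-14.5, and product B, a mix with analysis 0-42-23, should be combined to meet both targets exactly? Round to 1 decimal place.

687.3 lb product A, 19.7 lb product B

Let a = lb of product A, b = lb of product B (per acre).
K₂O: 0.145·a + 0.23·b = 104.2
P₂O₅: 0.11·a + 0.42·b = 83.89
Solving simultaneously: a = 687.34, b = 19.7205.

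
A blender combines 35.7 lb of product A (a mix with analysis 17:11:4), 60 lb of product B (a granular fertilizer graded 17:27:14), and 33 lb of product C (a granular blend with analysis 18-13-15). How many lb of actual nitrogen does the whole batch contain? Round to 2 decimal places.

N mass = 17%×35.7 + 17%×60 + 18%×33 = 22.209 lb.

22.21 lb N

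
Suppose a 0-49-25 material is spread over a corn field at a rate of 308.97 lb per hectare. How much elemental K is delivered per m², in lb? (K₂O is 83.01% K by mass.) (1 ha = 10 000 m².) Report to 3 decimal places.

0.006 lb K per sq m

K₂O per hectare = 308.97 × 25% = 77.2425 lb.
Elemental K = 77.2425 × 0.8301 = 64.119 lb per hectare.
Convert to per m²: 64.119 × 0.0001 = 0.0064119 lb.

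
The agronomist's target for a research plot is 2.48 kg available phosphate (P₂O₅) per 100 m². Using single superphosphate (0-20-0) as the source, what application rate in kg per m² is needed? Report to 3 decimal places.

0.124 kg of product per sq m

Product per 100 m² = 2.48 / 20% = 12.4 kg.
Convert to per m²: 12.4 × 0.01 = 0.124 kg.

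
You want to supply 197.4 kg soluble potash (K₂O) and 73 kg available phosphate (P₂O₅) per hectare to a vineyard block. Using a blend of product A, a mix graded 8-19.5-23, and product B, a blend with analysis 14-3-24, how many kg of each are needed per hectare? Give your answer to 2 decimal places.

290.68 kg product A, 543.93 kg product B

Per-hectare balance (a = product A, b = product B):
K₂O: 0.23·a + 0.24·b = 197.4
P₂O₅: 0.195·a + 0.03·b = 73
Eliminate b: (row1) − 0.24/0.03·(row2) → -1.33·a = -386.6, so a = 290.677.
Then b = (73 − 0.195·290.677) / 0.03 = 543.9348.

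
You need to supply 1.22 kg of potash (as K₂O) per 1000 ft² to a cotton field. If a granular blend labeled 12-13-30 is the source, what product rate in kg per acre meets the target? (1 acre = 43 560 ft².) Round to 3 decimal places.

177.144 kg of product per acre

Product per 1000 ft² = 1.22 / 30% = 4.06667 kg.
Convert to per acre: 4.06667 × 43.56 = 177.144 kg.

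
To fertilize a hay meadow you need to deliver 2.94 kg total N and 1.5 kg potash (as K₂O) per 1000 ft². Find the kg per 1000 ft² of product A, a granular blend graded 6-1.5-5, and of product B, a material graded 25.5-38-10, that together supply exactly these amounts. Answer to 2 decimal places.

Let a = kg of product A, b = kg of product B (per 1000 ft²).
N: 0.06·a + 0.255·b = 2.94
K₂O: 0.05·a + 0.1·b = 1.5
Solving simultaneously: a = 13.1111, b = 8.44444.

13.11 kg product A, 8.44 kg product B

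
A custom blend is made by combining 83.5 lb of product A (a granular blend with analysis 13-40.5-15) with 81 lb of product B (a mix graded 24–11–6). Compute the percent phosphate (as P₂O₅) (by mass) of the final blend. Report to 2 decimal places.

Total mass = 83.5 + 81 = 164.5 lb.
P₂O₅ mass = 40.5%×83.5 + 11%×81 = 42.7275 lb.
% P₂O₅ = 42.7275 / 164.5 = 25.9742%.

25.97% P₂O₅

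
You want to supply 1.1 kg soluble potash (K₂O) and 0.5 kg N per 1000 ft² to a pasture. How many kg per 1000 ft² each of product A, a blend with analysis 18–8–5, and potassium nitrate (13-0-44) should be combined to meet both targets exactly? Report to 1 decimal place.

With a, b = kg per 1000 ft² of product A and potassium nitrate:
K₂O: 0.05·a + 0.44·b = 1.1
N: 0.18·a + 0.13·b = 0.5
Eliminate a: (row1) − 0.05/0.18·(row2) → 0.403889·b = 0.961111, so b = 2.37964.
Back-substitute: a = (1.1 − 0.44·2.37964) / 0.05 = 1.05915.

1.1 kg product A, 2.4 kg potassium nitrate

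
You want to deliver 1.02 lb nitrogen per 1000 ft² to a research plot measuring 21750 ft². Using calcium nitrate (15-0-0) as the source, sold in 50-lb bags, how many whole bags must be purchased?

3 bags

Product per 1000 ft² = 1.02 / 15% = 6.8 lb.
Total product = 6.8 × 21750 / 1000 = 147.9 lb.
Bags = ⌈147.9 / 50⌉ = 3.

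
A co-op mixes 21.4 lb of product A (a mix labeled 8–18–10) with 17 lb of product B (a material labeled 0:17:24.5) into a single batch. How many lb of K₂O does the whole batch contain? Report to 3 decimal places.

K₂O mass = 10%×21.4 + 24.5%×17 = 6.305 lb.

6.305 lb K₂O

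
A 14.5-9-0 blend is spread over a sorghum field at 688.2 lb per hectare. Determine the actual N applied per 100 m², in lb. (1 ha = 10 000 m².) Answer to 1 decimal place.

1.0 lb N per hundred sq m

nitrogen per hectare = 688.2 × 14.5% = 99.789 lb.
Convert to per 100 m²: 99.789 × 0.01 = 0.99789 lb.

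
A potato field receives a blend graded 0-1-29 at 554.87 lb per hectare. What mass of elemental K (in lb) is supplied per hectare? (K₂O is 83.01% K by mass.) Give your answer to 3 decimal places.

133.573 lb K per hectare

K₂O per hectare = 554.87 × 29% = 160.912 lb.
Elemental K = 160.912 × 0.8301 = 133.5733 lb per hectare.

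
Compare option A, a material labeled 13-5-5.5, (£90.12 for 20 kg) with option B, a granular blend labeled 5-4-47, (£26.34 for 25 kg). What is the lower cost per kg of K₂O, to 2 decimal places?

£2.24 per kg K₂O (option B)

option A: K₂O per bag = 20 × 5.5% = 1.1 kg; cost = 90.12 / 1.1 = £81.9273/kg K₂O.
option B: K₂O per bag = 25 × 47% = 11.75 kg; cost = 26.34 / 11.75 = £2.2417/kg K₂O.
option B is cheaper.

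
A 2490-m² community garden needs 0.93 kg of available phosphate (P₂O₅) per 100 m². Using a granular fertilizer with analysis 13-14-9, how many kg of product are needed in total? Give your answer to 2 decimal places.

165.41 kg

Product per 100 m² = 0.93 / 14% = 6.64286 kg.
Total product = 6.64286 × 2490 / 100 = 165.407 kg.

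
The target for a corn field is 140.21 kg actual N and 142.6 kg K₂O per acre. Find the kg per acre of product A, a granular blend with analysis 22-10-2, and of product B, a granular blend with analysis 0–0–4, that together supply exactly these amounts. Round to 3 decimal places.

With a, b = kg per acre of product A and product B:
N: 0.22·a + 0·b = 140.21
K₂O: 0.02·a + 0.04·b = 142.6
From row1: a = (140.21 − 0·b) / 0.22.
Into row2: 0.02·(140.21 − 0·b)/0.22 + 0.04·b = 142.6 → b = 3246.3409, a = 637.3182.

637.318 kg product A, 3246.341 kg product B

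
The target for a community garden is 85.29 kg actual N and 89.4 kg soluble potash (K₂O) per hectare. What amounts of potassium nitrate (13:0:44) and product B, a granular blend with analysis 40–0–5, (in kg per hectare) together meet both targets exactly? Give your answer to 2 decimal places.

185.81 kg potassium nitrate, 152.84 kg product B

Let a = kg of potassium nitrate, b = kg of product B (per hectare).
N: 0.13·a + 0.4·b = 85.29
K₂O: 0.44·a + 0.05·b = 89.4
Eliminate a: (row1) − 0.13/0.44·(row2) → 0.385227·b = 58.8764, so b = 152.835.
Back-substitute: a = (85.29 − 0.4·152.835) / 0.13 = 185.814.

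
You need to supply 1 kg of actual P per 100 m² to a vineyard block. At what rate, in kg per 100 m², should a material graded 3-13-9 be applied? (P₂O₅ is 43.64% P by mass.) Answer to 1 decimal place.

17.6 kg of product per hundred sq m

As P₂O₅: 1 / 0.4364 = 2.29148 kg per 100 m².
Product per 100 m² = 2.29148 / 13% = 17.6267 kg.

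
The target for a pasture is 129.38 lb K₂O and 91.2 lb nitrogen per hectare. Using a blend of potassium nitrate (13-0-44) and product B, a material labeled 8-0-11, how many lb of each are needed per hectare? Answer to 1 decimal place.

Let a = lb of potassium nitrate, b = lb of product B (per hectare).
K₂O: 0.44·a + 0.11·b = 129.38
N: 0.13·a + 0.08·b = 91.2
From row1: a = (129.38 − 0.11·b) / 0.44.
Into row2: 0.13·(129.38 − 0.11·b)/0.44 + 0.08·b = 91.2 → b = 1115.24, a = 15.2344.

15.2 lb potassium nitrate, 1115.2 lb product B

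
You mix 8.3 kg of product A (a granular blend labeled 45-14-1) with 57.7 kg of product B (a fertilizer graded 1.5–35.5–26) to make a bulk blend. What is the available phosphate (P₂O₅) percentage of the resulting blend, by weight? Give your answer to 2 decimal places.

Total mass = 8.3 + 57.7 = 66 kg.
P₂O₅ mass = 14%×8.3 + 35.5%×57.7 = 21.6455 kg.
% P₂O₅ = 21.6455 / 66 = 32.7962%.

32.80% P₂O₅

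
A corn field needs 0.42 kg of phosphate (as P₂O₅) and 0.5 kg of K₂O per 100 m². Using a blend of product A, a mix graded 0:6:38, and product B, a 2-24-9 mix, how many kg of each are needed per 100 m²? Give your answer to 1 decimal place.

Per-100 m² balance (a = product A, b = product B):
P₂O₅: 0.06·a + 0.24·b = 0.42
K₂O: 0.38·a + 0.09·b = 0.5
Eliminate b: (row1) − 0.24/0.09·(row2) → -0.953333·a = -0.913333, so a = 0.958042.
Then b = (0.5 − 0.38·0.958042) / 0.09 = 1.51049.

1.0 kg product A, 1.5 kg product B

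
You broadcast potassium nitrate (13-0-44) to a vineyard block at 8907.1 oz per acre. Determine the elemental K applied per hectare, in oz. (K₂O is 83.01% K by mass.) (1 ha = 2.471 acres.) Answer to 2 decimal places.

8038.82 oz K per hectare

K₂O per acre = 8907.1 × 44% = 3919.12 oz.
Elemental K = 3919.12 × 0.8301 = 3253.26 oz per acre.
Convert to per hectare: 3253.26 × 2.471 = 8038.817 oz.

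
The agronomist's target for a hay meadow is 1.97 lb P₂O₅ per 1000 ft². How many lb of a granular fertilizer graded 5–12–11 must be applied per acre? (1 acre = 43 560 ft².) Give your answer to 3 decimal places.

715.110 lb of product per acre

Product per 1000 ft² = 1.97 / 12% = 16.4167 lb.
Convert to per acre: 16.4167 × 43.56 = 715.11 lb.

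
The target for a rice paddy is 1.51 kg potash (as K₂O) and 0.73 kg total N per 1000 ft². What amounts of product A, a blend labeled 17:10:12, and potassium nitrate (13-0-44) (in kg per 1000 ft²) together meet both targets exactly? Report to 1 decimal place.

Let a = kg of product A, b = kg of potassium nitrate (per 1000 ft²).
K₂O: 0.12·a + 0.44·b = 1.51
N: 0.17·a + 0.13·b = 0.73
Eliminate b: (row1) − 0.44/0.13·(row2) → -0.455385·a = -0.960769, so a = 2.1098.
Then b = (0.73 − 0.17·2.1098) / 0.13 = 2.85642.

2.1 kg product A, 2.9 kg potassium nitrate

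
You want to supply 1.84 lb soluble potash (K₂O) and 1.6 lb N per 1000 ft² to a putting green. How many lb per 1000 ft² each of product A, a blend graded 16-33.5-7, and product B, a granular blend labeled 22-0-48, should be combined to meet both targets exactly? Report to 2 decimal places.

With a, b = lb per 1000 ft² of product A and product B:
K₂O: 0.07·a + 0.48·b = 1.84
N: 0.16·a + 0.22·b = 1.6
From row1: a = (1.84 − 0.48·b) / 0.07.
Into row2: 0.16·(1.84 − 0.48·b)/0.07 + 0.22·b = 1.6 → b = 2.97068, a = 5.91531.

5.92 lb product A, 2.97 lb product B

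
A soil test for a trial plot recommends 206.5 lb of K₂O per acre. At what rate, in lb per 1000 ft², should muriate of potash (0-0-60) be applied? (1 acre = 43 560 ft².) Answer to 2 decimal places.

Product per acre = 206.5 / 60% = 344.167 lb.
Convert to per 1000 ft²: 344.167 × 0.0229568 = 7.90098 lb.

7.90 lb of product per thousand sq ft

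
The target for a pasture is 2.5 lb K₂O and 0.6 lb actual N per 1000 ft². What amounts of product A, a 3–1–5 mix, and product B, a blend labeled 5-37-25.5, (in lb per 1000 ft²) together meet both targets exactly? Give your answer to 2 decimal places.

5.44 lb product A, 8.74 lb product B

With a, b = lb per 1000 ft² of product A and product B:
K₂O: 0.05·a + 0.255·b = 2.5
N: 0.03·a + 0.05·b = 0.6
Solving simultaneously: a = 5.43689, b = 8.73786.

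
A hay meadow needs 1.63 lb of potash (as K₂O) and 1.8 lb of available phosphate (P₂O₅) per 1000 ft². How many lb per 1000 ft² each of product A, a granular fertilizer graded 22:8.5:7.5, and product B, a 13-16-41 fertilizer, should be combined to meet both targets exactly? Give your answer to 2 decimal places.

20.88 lb product A, 0.16 lb product B

With a, b = lb per 1000 ft² of product A and product B:
K₂O: 0.075·a + 0.41·b = 1.63
P₂O₅: 0.085·a + 0.16·b = 1.8
Eliminate a: (row1) − 0.075/0.085·(row2) → 0.268824·b = 0.0417647, so b = 0.155361.
Back-substitute: a = (1.63 − 0.41·0.155361) / 0.075 = 20.884.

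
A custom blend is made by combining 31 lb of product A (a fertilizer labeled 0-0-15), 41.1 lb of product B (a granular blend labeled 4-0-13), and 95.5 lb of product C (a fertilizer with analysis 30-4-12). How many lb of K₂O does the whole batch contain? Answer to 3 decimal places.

K₂O mass = 15%×31 + 13%×41.1 + 12%×95.5 = 21.453 lb.

21.453 lb K₂O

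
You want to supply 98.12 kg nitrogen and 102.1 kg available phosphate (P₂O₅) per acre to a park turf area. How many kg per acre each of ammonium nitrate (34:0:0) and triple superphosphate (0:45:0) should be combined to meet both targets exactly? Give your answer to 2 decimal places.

Let a = kg of ammonium nitrate, b = kg of triple superphosphate (per acre).
N: 0.34·a + 0·b = 98.12
P₂O₅: 0·a + 0.45·b = 102.1
Solving simultaneously: a = 288.588, b = 226.889.

288.59 kg ammonium nitrate, 226.89 kg triple superphosphate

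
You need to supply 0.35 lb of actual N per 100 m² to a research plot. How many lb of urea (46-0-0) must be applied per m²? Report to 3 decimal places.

0.008 lb of product per sq m

Product per 100 m² = 0.35 / 46% = 0.76087 lb.
Convert to per m²: 0.76087 × 0.01 = 0.0076087 lb.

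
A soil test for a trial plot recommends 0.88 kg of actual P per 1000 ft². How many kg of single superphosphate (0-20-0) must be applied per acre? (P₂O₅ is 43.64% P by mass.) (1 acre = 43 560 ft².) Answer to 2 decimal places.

439.19 kg of product per acre

As P₂O₅: 0.88 / 0.4364 = 2.0165 kg per 1000 ft².
Product per 1000 ft² = 2.0165 / 20% = 10.0825 kg.
Convert to per acre: 10.0825 × 43.56 = 439.193 kg.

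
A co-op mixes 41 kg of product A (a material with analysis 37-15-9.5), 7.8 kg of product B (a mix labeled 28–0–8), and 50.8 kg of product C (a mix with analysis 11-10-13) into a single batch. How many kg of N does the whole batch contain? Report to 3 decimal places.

N mass = 37%×41 + 28%×7.8 + 11%×50.8 = 22.942 kg.

22.942 kg N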